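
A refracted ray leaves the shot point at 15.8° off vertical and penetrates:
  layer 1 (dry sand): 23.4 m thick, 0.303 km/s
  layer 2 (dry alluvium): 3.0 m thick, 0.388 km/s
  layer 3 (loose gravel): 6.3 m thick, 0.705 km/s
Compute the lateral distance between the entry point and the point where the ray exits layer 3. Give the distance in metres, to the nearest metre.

13 m

Ray parameter p = sin 15.8° / 0.303 km/s = 8.9861e-01 s/km.
Layer 1: θ = 15.80°; offset = 23.4·tan 15.80° = 6.622 m.
Layer 2: sin θ = p·0.388 = 0.3487 → θ = 20.41°; offset = 3.0·tan 20.41° = 1.116 m.
Layer 3: sin θ = p·0.705 = 0.6335 → θ = 39.31°; offset = 6.3·tan 39.31° = 5.158 m.
Σ offsets = 12.896 m.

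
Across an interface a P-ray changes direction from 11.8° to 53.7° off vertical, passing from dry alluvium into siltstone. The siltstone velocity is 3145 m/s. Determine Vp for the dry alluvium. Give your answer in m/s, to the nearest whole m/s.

798 m/s

Snell's law: sin 11.8°/V₁ = sin 53.7°/V₂.
V₁ = V₂·sin 11.8°/sin 53.7° = 3145 × 0.2537 = 798.01 m/s.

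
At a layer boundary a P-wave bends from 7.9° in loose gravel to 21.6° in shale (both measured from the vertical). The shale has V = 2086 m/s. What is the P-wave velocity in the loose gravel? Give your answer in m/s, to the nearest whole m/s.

Snell's law: sin 7.9°/V₁ = sin 21.6°/V₂.
V₁ = V₂·sin 7.9°/sin 21.6° = 2086 × 0.3734 = 778.84 m/s.

779 m/s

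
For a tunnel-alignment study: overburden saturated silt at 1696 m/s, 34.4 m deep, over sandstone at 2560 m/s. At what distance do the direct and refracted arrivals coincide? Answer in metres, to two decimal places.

152.70 m

θ_c = arcsin(1696/2560) = 41.49°, so cos θ_c = 0.7491 and tᵢ = 2h cos θ_c/V₁ = 0.0304 s.
At crossover x/V₁ = x/V₂ + tᵢ ⇒ x = tᵢ/(1/V₁ − 1/V₂) = 0.03039/(5.8962e-04 − 3.9063e-04) = 152.70 m.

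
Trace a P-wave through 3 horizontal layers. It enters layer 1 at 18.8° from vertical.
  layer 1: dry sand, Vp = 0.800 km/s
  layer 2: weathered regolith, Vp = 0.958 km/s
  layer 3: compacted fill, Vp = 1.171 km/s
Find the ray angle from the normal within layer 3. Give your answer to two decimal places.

28.15°

Ray parameter p = sin 18.8° / 0.800 = 4.0283e-01 s/km.
sin θ_3 = p·V_3 = 4.0283e-01 × 1.171 = 0.4717.
θ_3 = 28.15° from the vertical.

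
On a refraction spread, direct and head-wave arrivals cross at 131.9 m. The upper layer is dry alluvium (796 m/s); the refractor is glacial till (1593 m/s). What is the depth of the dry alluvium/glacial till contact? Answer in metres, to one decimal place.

38.1 m

h = (x_cross/2)·√((V₂−V₁)/(V₂+V₁)).
(V₂−V₁)/(V₂+V₁) = (1593−796)/(1593+796) = 0.3336; √ = 0.5776.
h = (131.9/2)·0.5776 = 38.09 m.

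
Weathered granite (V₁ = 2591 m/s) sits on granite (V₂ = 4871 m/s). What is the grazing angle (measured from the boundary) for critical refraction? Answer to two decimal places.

Critical incidence: sin θ_c = V₁/V₂ = 2591/4871 = 0.5319.
θ_c = arcsin 0.5319 = 32.14°.
Measured from the interface: 90° − 32.14° = 57.86°.

57.86°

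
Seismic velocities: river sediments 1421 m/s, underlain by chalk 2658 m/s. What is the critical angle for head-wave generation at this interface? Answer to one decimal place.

At critical incidence the refracted ray runs along the interface (θ₂ = 90°), so sin θ_c = V₁/V₂.
θ_c = arcsin(1421/2658) = arcsin 0.5346 = 32.32°.

32.3°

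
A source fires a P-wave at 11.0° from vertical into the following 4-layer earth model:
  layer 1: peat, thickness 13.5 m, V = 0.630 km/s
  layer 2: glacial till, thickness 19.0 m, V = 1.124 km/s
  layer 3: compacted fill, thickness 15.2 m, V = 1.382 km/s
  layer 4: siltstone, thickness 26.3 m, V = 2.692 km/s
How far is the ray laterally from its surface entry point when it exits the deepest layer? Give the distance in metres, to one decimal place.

53.5 m

Ray parameter p = sin 11.0° / 0.630 km/s = 3.0287e-01 s/km.
Layer 1: θ = 11.00°; offset = 13.5·tan 11.00° = 2.624 m.
Layer 2: sin θ = p·1.124 = 0.3404 → θ = 19.90°; offset = 19.0·tan 19.90° = 6.879 m.
Layer 3: sin θ = p·1.382 = 0.4186 → θ = 24.74°; offset = 15.2·tan 24.74° = 7.005 m.
Layer 4: sin θ = p·2.692 = 0.8153 → θ = 54.62°; offset = 26.3·tan 54.62° = 37.035 m.
Summing the layer offsets gives 53.544 m.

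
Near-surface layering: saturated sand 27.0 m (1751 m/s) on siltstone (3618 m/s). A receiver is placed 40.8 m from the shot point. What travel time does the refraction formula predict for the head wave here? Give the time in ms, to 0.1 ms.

38.3 ms

t = x/V₂ + 2h·√(V₂²−V₁²)/(V₁V₂).
√(V₂²−V₁²) = √(3618²−1751²) = 3166.1 m/s; delay term = 2·27.0·3166.1/(1751·3618) = 0.02699 s.
t = 40.8/3618 + 0.02699 = 0.03826 s.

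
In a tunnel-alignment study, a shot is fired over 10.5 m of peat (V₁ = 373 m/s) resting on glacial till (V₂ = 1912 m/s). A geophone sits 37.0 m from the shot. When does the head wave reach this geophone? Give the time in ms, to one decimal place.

74.6 ms

t = x/V₂ + 2h·√(V₂²−V₁²)/(V₁V₂).
√(V₂²−V₁²) = √(1912²−373²) = 1875.3 m/s; delay term = 2·10.5·1875.3/(373·1912) = 0.05522 s.
t = 37.0/1912 + 0.05522 = 0.07457 s.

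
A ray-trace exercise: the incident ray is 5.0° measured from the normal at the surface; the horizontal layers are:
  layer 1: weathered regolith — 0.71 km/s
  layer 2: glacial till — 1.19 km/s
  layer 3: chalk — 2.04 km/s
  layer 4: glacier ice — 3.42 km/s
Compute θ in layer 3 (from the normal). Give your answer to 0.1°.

Ray parameter p = sin 5.0° / 0.71 = 1.2275e-01 s/km.
sin θ_3 = p·V_3 = 1.2275e-01 × 2.04 = 0.2504.
θ_3 = 14.50° from the vertical.

14.5°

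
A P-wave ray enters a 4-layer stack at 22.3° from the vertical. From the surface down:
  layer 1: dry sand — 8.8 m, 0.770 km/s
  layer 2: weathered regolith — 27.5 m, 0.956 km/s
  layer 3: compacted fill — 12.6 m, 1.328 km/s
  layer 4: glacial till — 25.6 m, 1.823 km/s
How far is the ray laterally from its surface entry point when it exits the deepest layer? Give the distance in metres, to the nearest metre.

Ray parameter p = sin 22.3° / 0.770 km/s = 4.9280e-01 s/km.
Layer 1: θ = 22.30°; offset = 8.8·tan 22.30° = 3.609 m.
Layer 2: sin θ = p·0.956 = 0.4711 → θ = 28.11°; offset = 27.5·tan 28.11° = 14.688 m.
Layer 3: sin θ = p·1.328 = 0.6544 → θ = 40.88°; offset = 12.6·tan 40.88° = 10.906 m.
Layer 4: sin θ = p·1.823 = 0.8984 → θ = 63.95°; offset = 25.6·tan 63.95° = 52.361 m.
Total horizontal offset = 81.563 m.

82 m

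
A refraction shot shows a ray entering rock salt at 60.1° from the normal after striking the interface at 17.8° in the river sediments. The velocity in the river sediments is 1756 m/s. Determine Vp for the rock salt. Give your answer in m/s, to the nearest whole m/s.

4980 m/s

Snell's law: sin 17.8°/V₁ = sin 60.1°/V₂.
V₂ = V₁·sin 60.1°/sin 17.8° = 1756 × 2.8358 = 4979.70 m/s.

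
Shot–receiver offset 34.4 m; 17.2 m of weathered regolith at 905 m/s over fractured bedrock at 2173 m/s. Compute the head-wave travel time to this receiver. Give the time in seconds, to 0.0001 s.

t = x/V₂ + 2h·√(V₂²−V₁²)/(V₁V₂).
√(V₂²−V₁²) = √(2173²−905²) = 1975.6 m/s; delay term = 2·17.2·1975.6/(905·2173) = 0.03456 s.
t = 34.4/2173 + 0.03456 = 0.05039 s.

0.0504 s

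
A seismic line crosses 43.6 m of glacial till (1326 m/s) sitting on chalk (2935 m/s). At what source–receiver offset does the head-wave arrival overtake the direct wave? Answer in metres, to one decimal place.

141.9 m

θ_c = arcsin(1326/2935) = 26.86°, so cos θ_c = 0.8921 and tᵢ = 2h cos θ_c/V₁ = 0.0587 s.
At crossover x/V₁ = x/V₂ + tᵢ ⇒ x = tᵢ/(1/V₁ − 1/V₂) = 0.05867/(7.5415e-04 − 3.4072e-04) = 141.90 m.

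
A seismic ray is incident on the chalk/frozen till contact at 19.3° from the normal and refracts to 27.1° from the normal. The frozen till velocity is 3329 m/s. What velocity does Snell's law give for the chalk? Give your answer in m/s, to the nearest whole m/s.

sin 19.3° = 0.3305; sin 27.1° = 0.4555.
V₁ = V₂·(sin θ₁/sin θ₂) = 3329·(0.3305/0.4555) = 2415.31 m/s.

2415 m/s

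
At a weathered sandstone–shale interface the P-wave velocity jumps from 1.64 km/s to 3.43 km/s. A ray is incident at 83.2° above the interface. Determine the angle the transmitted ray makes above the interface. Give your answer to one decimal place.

Angle from the normal: 90° − 83.2° = 6.8°.
Snell's law: sin θ₂ = (V₂/V₁)·sin θ₁ = (3.43/1.64)·sin 6.8° = 0.2476.
θ₂ = arcsin 0.2476 = 14.34° from the normal.
From the interface: 90° − 14.34° = 75.66°.

75.7°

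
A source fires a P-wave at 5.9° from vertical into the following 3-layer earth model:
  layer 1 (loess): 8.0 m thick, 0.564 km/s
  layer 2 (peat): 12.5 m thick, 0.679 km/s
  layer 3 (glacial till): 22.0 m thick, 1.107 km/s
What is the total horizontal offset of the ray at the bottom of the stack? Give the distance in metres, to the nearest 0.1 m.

6.9 m

Apply Snell's law at each interface; in layer i the horizontal offset is hᵢ·tan θᵢ.
Layer 1: θ = 5.90°; offset = 8.0·tan 5.90° = 0.827 m.
Layer 2: sin θ = 0.679·sin 5.9°/0.564 = 0.1238, θ = 7.11°; offset = 12.5·tan 7.11° = 1.559 m.
Layer 3: sin θ = 1.107·sin 5.9°/0.564 = 0.2018, θ = 11.64°; offset = 22.0·tan 11.64° = 4.532 m.
Σ offsets = 6.917 m.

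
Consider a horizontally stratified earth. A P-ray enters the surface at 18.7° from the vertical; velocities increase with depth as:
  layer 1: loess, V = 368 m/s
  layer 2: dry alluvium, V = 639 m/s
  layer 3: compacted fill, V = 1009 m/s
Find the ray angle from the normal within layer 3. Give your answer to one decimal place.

Snell's law across each interface conserves sin θ / V, so sin θ_3 = V_3·sin θ₁/V₁.
sin θ_3 = 1009 × sin 18.7° / 368 = 0.8791.
θ_3 = arcsin 0.8791 = 61.53°.

61.5°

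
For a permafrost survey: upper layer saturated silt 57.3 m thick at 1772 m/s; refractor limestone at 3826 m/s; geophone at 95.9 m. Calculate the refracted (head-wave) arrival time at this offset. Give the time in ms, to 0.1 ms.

82.4 ms

θ_c = arcsin(V₁/V₂) = arcsin(1772/3826) = 27.59°, cos θ_c = 0.8863.
Intercept time tᵢ = 2h cos θ_c / V₁ = 2·57.3·0.8863/1772 = 0.05732 s.
t = x/V₂ + tᵢ = 95.9/3826 + 0.05732 = 0.08238 s.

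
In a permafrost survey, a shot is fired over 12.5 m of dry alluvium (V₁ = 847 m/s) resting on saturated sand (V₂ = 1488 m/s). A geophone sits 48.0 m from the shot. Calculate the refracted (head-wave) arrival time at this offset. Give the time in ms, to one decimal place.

56.5 ms

t = x/V₂ + 2h·√(V₂²−V₁²)/(V₁V₂).
√(V₂²−V₁²) = √(1488²−847²) = 1223.4 m/s; delay term = 2·12.5·1223.4/(847·1488) = 0.02427 s.
t = 48.0/1488 + 0.02427 = 0.05653 s.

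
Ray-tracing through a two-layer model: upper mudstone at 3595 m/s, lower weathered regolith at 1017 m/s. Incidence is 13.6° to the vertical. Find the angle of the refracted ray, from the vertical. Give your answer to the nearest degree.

sin θ₁/V₁ = sin θ₂/V₂ ⇒ sin θ₂ = 1017·sin 13.6°/3595 = 1017·0.2351/3595 = 0.0665.
θ₂ = arcsin 0.0665 = 3.81° from the normal.

4°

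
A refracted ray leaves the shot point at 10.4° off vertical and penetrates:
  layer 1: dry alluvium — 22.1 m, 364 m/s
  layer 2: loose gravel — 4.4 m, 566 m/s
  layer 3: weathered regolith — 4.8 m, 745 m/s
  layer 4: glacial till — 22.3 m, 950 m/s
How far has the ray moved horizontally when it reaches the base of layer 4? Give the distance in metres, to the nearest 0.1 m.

19.2 m

Apply Snell's law at each interface; in layer i the horizontal offset is hᵢ·tan θᵢ.
Layer 1: θ = 10.40°; offset = 22.1·tan 10.40° = 4.056 m.
Layer 2: sin θ = 566·sin 10.4°/364 = 0.2807, θ = 16.30°; offset = 4.4·tan 16.30° = 1.287 m.
Layer 3: sin θ = 745·sin 10.4°/364 = 0.3695, θ = 21.68°; offset = 4.8·tan 21.68° = 1.908 m.
Layer 4: sin θ = 950·sin 10.4°/364 = 0.4711, θ = 28.11°; offset = 22.3·tan 28.11° = 11.911 m.
Σ offsets = 19.162 m.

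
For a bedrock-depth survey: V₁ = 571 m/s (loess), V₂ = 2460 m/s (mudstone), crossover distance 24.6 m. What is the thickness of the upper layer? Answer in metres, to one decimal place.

9.7 m

h = (x_cross/2)·√((V₂−V₁)/(V₂+V₁)).
(V₂−V₁)/(V₂+V₁) = (2460−571)/(2460+571) = 0.6232; √ = 0.7894.
h = (24.6/2)·0.7894 = 9.71 m.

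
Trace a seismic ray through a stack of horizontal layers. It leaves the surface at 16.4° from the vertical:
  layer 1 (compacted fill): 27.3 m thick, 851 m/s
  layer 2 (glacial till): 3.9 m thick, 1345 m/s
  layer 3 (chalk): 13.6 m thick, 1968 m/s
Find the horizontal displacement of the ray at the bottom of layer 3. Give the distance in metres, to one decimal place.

21.7 m

Apply Snell's law at each interface; in layer i the horizontal offset is hᵢ·tan θᵢ.
Layer 1: θ = 16.40°; offset = 27.3·tan 16.40° = 8.035 m.
Layer 2: sin θ = 1345·sin 16.4°/851 = 0.4462, θ = 26.50°; offset = 3.9·tan 26.50° = 1.945 m.
Layer 3: sin θ = 1968·sin 16.4°/851 = 0.6529, θ = 40.76°; offset = 13.6·tan 40.76° = 11.724 m.
Summing the layer offsets gives 21.704 m.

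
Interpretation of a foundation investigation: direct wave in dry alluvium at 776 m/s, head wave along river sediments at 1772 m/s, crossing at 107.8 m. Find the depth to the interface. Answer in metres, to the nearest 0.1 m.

h = (x_cross/2)·√((V₂−V₁)/(V₂+V₁)).
(V₂−V₁)/(V₂+V₁) = (1772−776)/(1772+776) = 0.3909; √ = 0.6252.
h = (107.8/2)·0.6252 = 33.70 m.

33.7 m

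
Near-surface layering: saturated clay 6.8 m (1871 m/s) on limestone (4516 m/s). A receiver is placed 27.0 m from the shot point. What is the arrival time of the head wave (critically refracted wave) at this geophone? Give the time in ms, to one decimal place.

12.6 ms

θ_c = arcsin(V₁/V₂) = arcsin(1871/4516) = 24.48°, cos θ_c = 0.9101.
Intercept time tᵢ = 2h cos θ_c / V₁ = 2·6.8·0.9101/1871 = 0.00662 s.
t = x/V₂ + tᵢ = 27.0/4516 + 0.00662 = 0.01259 s.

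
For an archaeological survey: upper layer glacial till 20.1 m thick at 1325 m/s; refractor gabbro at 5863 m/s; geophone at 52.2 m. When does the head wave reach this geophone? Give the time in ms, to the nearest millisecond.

t = x/V₂ + 2h·√(V₂²−V₁²)/(V₁V₂).
√(V₂²−V₁²) = √(5863²−1325²) = 5711.3 m/s; delay term = 2·20.1·5711.3/(1325·5863) = 0.02955 s.
t = 52.2/5863 + 0.02955 = 0.03846 s.

38 ms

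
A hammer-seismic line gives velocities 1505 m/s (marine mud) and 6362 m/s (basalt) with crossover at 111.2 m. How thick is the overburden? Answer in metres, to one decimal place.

43.7 m

x_cross = 2h·√((V₂+V₁)/(V₂−V₁)) → h = x_cross / (2·√((V₂+V₁)/(V₂−V₁))).
√((V₂+V₁)/(V₂−V₁)) = √((6362+1505)/(6362−1505)) = 1.2727.
h = 111.2 / (2·1.2727) = 43.69 m.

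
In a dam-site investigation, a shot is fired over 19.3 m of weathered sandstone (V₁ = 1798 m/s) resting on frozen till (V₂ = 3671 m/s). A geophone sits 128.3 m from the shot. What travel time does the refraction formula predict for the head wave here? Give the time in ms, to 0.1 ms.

53.7 ms

θ_c = arcsin(V₁/V₂) = arcsin(1798/3671) = 29.33°, cos θ_c = 0.8718.
Intercept time tᵢ = 2h cos θ_c / V₁ = 2·19.3·0.8718/1798 = 0.01872 s.
t = x/V₂ + tᵢ = 128.3/3671 + 0.01872 = 0.05367 s.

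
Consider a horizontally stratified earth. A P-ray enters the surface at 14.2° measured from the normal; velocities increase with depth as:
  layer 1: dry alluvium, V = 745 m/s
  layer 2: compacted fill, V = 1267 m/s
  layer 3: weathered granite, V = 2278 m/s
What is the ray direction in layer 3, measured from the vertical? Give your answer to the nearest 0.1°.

48.6°

Snell's law across each interface conserves sin θ / V, so sin θ_3 = V_3·sin θ₁/V₁.
sin θ_3 = 2278 × sin 14.2° / 745 = 0.7501.
θ_3 = arcsin 0.7501 = 48.60°.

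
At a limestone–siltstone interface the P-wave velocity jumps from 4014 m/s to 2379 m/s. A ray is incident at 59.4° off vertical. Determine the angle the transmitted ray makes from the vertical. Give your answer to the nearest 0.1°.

Snell's law: sin θ₂ = (V₂/V₁)·sin θ₁ = (2379/4014)·sin 59.4° = 0.5101.
θ₂ = sin⁻¹(0.5101) = 30.67° (from vertical).

30.7°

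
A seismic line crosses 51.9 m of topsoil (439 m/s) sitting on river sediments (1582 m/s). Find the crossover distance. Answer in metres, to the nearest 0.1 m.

θ_c = arcsin(439/1582) = 16.11°, so cos θ_c = 0.9607 and tᵢ = 2h cos θ_c/V₁ = 0.2272 s.
At crossover x/V₁ = x/V₂ + tᵢ ⇒ x = tᵢ/(1/V₁ − 1/V₂) = 0.22716/(2.2779e-03 − 6.3211e-04) = 138.02 m.

138.0 m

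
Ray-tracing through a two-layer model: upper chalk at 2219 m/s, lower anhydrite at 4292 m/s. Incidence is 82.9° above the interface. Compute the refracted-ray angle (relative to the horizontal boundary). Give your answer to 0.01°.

76.17°

Angle from the normal: 90° − 82.9° = 7.1°.
Snell's law: sin θ₂ = (V₂/V₁)·sin θ₁ = (4292/2219)·sin 7.1° = 0.2391.
θ₂ = sin⁻¹(0.2391) = 13.83° (from vertical).
From the interface: 90° − 13.83° = 76.17°.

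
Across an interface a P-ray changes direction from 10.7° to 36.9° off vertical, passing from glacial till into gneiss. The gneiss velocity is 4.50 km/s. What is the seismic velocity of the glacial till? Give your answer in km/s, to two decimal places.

sin 10.7° = 0.1857; sin 36.9° = 0.6004.
V₁ = V₂·(sin θ₁/sin θ₂) = 4.50·(0.1857/0.6004) = 1.39 km/s.

1.39 km/s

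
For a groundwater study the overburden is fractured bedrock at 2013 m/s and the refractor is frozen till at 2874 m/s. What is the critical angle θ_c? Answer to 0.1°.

At critical incidence the refracted ray runs along the interface (θ₂ = 90°), so sin θ_c = V₁/V₂.
θ_c = arcsin(2013/2874) = arcsin 0.7004 = 44.46°.

44.5°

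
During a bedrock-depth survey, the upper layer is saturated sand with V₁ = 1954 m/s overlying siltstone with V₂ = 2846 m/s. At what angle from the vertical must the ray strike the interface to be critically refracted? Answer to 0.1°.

43.4°

At critical incidence the refracted ray runs along the interface (θ₂ = 90°), so sin θ_c = V₁/V₂.
θ_c = arcsin(1954/2846) = arcsin 0.6866 = 43.36°.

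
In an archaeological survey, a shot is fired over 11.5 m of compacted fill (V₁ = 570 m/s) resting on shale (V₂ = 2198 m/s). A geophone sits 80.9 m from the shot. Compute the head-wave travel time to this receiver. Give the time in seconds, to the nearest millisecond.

0.076 s

θ_c = arcsin(V₁/V₂) = arcsin(570/2198) = 15.03°, cos θ_c = 0.9658.
Intercept time tᵢ = 2h cos θ_c / V₁ = 2·11.5·0.9658/570 = 0.03897 s.
t = x/V₂ + tᵢ = 80.9/2198 + 0.03897 = 0.07578 s.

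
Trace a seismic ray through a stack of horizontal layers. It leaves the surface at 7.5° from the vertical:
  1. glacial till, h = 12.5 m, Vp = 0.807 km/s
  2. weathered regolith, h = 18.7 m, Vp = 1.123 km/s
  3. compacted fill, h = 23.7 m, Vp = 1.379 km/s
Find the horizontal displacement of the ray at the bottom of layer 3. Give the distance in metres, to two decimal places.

10.52 m

Apply Snell's law at each interface; in layer i the horizontal offset is hᵢ·tan θᵢ.
Layer 1: θ = 7.50°; offset = 12.5·tan 7.50° = 1.6457 m.
Layer 2: sin θ = 1.123·sin 7.5°/0.807 = 0.1816, θ = 10.47°; offset = 18.7·tan 10.47° = 3.4541 m.
Layer 3: sin θ = 1.379·sin 7.5°/0.807 = 0.2230, θ = 12.89°; offset = 23.7·tan 12.89° = 5.4227 m.
Total horizontal offset = 10.5224 m.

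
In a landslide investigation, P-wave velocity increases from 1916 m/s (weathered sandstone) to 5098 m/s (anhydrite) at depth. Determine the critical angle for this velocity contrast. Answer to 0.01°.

Critical incidence: sin θ_c = V₁/V₂ = 1916/5098 = 0.3758.
θ_c = arcsin 0.3758 = 22.08°.

22.08°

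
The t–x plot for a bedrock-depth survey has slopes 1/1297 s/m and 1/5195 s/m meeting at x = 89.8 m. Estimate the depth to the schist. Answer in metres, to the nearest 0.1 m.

34.8 m

h = (x_cross/2)·√((V₂−V₁)/(V₂+V₁)).
(V₂−V₁)/(V₂+V₁) = (5195−1297)/(5195+1297) = 0.6004; √ = 0.7749.
h = (89.8/2)·0.7749 = 34.79 m.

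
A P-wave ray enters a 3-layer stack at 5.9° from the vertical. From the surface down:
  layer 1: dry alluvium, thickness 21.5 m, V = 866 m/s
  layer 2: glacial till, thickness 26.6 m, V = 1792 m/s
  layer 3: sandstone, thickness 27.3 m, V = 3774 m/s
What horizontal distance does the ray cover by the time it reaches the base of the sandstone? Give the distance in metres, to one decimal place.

Ray parameter p = sin 5.9° / 866 m/s = 1.1870e-04 s/m.
Layer 1: θ = 5.90°; offset = 21.5·tan 5.90° = 2.222 m.
Layer 2: sin θ = p·1792 = 0.2127 → θ = 12.28°; offset = 26.6·tan 12.28° = 5.791 m.
Layer 3: sin θ = p·3774 = 0.4480 → θ = 26.61°; offset = 27.3·tan 26.61° = 13.679 m.
Total horizontal offset = 21.691 m.

21.7 m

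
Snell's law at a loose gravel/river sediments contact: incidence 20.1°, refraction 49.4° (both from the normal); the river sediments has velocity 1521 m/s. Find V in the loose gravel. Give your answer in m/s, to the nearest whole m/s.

Snell's law: sin 20.1°/V₁ = sin 49.4°/V₂.
V₁ = V₂·sin 20.1°/sin 49.4° = 1521 × 0.4526 = 688.43 m/s.

688 m/s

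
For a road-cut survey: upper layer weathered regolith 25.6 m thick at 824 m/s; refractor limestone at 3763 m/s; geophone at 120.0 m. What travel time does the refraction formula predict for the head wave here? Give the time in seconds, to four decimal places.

t = x/V₂ + 2h·√(V₂²−V₁²)/(V₁V₂).
√(V₂²−V₁²) = √(3763²−824²) = 3671.7 m/s; delay term = 2·25.6·3671.7/(824·3763) = 0.06063 s.
t = 120.0/3763 + 0.06063 = 0.09252 s.

0.0925 s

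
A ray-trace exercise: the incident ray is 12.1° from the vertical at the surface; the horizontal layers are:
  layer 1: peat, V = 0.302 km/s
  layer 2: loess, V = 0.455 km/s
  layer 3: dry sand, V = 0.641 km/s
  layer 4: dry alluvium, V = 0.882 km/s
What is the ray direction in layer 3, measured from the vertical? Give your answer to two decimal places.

26.42°

Ray parameter p = sin 12.1° / 0.302 = 6.9410e-01 s/km.
sin θ_3 = p·V_3 = 6.9410e-01 × 0.641 = 0.4449.
θ_3 = 26.42° from the vertical.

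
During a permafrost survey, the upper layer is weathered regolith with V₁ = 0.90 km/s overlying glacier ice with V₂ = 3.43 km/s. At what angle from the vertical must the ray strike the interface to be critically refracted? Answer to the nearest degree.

At critical incidence the refracted ray runs along the interface (θ₂ = 90°), so sin θ_c = V₁/V₂.
θ_c = arcsin(0.90/3.43) = arcsin 0.2624 = 15.21°.

15°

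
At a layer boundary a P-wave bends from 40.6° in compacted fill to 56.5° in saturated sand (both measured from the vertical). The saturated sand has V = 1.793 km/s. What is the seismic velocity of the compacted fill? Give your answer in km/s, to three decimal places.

Snell's law: sin 40.6°/V₁ = sin 56.5°/V₂.
V₁ = V₂·sin 40.6°/sin 56.5° = 1.793 × 0.7804 = 1.399 km/s.

1.399 km/s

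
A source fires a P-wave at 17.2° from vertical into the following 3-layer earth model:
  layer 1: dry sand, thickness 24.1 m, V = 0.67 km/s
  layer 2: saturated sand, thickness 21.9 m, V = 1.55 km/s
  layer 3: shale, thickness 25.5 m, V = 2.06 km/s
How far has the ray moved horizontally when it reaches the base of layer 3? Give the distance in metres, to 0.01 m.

83.68 m

Apply Snell's law at each interface; in layer i the horizontal offset is hᵢ·tan θᵢ.
Layer 1: θ = 17.20°; offset = 24.1·tan 17.20° = 7.4602 m.
Layer 2: sin θ = 1.55·sin 17.2°/0.67 = 0.6841, θ = 43.16°; offset = 21.9·tan 43.16° = 20.5403 m.
Layer 3: sin θ = 2.06·sin 17.2°/0.67 = 0.9092, θ = 65.39°; offset = 25.5·tan 65.39° = 55.6812 m.
Total horizontal offset = 83.6817 m.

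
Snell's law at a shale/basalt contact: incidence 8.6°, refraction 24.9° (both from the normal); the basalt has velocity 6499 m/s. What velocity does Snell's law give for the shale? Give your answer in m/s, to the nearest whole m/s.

Snell's law: sin 8.6°/V₁ = sin 24.9°/V₂.
V₁ = V₂·sin 8.6°/sin 24.9° = 6499 × 0.3552 = 2308.19 m/s.

2308 m/s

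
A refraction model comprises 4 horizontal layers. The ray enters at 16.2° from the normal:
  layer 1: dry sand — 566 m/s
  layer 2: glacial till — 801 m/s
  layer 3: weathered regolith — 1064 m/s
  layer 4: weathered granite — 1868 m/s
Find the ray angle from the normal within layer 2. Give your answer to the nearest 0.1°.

23.3°

Ray parameter p = sin 16.2° / 566 = 4.9292e-04 s/m.
sin θ_2 = p·V_2 = 4.9292e-04 × 801 = 0.3948.
θ_2 = 23.26° from the vertical.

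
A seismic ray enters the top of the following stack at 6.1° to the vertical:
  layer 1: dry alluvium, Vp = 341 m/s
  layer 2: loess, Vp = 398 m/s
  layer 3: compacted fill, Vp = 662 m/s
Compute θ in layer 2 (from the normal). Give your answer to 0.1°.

7.1°

Ray parameter p = sin 6.1° / 341 = 3.1162e-04 s/m.
sin θ_2 = p·V_2 = 3.1162e-04 × 398 = 0.1240.
θ_2 = 7.12° from the vertical.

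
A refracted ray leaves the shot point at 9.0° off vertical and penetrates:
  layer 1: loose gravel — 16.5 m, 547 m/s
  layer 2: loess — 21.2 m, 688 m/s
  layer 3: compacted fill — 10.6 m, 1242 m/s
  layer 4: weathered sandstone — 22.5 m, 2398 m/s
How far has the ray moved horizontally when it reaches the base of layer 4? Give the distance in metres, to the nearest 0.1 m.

Apply Snell's law at each interface; in layer i the horizontal offset is hᵢ·tan θᵢ.
Layer 1: θ = 9.00°; offset = 16.5·tan 9.00° = 2.613 m.
Layer 2: sin θ = 688·sin 9.0°/547 = 0.1968, θ = 11.35°; offset = 21.2·tan 11.35° = 4.254 m.
Layer 3: sin θ = 1242·sin 9.0°/547 = 0.3552, θ = 20.81°; offset = 10.6·tan 20.81° = 4.028 m.
Layer 4: sin θ = 2398·sin 9.0°/547 = 0.6858, θ = 43.30°; offset = 22.5·tan 43.30° = 21.202 m.
Summing the layer offsets gives 32.097 m.

32.1 m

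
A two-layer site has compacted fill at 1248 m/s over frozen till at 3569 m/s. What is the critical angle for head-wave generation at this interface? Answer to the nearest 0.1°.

20.5°

Critical incidence: sin θ_c = V₁/V₂ = 1248/3569 = 0.3497.
θ_c = arcsin 0.3497 = 20.47°.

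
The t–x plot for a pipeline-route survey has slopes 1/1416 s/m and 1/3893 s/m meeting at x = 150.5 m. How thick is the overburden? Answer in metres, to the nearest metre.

51 m

x_cross = 2h·√((V₂+V₁)/(V₂−V₁)) → h = x_cross / (2·√((V₂+V₁)/(V₂−V₁))).
√((V₂+V₁)/(V₂−V₁)) = √((3893+1416)/(3893−1416)) = 1.4640.
h = 150.5 / (2·1.4640) = 51.40 m.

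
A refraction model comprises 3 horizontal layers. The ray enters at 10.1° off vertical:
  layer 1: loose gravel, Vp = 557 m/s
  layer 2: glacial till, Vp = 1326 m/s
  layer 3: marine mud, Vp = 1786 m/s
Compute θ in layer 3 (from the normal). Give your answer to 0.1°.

Ray parameter p = sin 10.1° / 557 = 3.1484e-04 s/m.
sin θ_3 = p·V_3 = 3.1484e-04 × 1786 = 0.5623.
θ_3 = 34.22° from the vertical.

34.2°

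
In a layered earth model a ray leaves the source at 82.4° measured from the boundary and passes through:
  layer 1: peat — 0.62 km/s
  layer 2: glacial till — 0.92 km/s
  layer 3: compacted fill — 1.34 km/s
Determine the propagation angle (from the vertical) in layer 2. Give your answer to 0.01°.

From the normal: θ₁ = 90° − 82.4° = 7.6°.
Ray parameter p = sin 7.6° / 0.62 = 2.1332e-01 s/km.
sin θ_2 = p·V_2 = 2.1332e-01 × 0.92 = 0.1963.
θ_2 = arcsin 0.1963 = 11.32°.

11.32°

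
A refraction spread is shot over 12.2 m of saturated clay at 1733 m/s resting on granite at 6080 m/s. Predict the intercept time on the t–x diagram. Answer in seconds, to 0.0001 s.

θ_c = arcsin(V₁/V₂) = arcsin(1733/6080) = 16.56°; cos θ_c = 0.9585.
tᵢ = 2h·cos θ_c / V₁ = 2·12.2·0.9585 / 1733 = 0.01350 s.

0.0135 s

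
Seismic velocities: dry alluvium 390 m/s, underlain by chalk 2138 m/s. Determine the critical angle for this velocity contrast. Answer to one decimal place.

At critical incidence the refracted ray runs along the interface (θ₂ = 90°), so sin θ_c = V₁/V₂.
θ_c = arcsin(390/2138) = arcsin 0.1824 = 10.51°.

10.5°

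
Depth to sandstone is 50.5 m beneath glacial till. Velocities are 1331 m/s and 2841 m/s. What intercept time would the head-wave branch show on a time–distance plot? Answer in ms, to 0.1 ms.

67.0 ms

θ_c = arcsin(V₁/V₂) = arcsin(1331/2841) = 27.94°; cos θ_c = 0.8835.
tᵢ = 2h·cos θ_c / V₁ = 2·50.5·0.8835 / 1331 = 0.06704 s.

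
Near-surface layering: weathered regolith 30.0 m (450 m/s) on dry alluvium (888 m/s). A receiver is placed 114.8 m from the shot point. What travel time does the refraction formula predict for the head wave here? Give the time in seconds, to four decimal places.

θ_c = arcsin(V₁/V₂) = arcsin(450/888) = 30.45°, cos θ_c = 0.8621.
Intercept time tᵢ = 2h cos θ_c / V₁ = 2·30.0·0.8621/450 = 0.11495 s.
t = x/V₂ + tᵢ = 114.8/888 + 0.11495 = 0.24422 s.

0.2442 s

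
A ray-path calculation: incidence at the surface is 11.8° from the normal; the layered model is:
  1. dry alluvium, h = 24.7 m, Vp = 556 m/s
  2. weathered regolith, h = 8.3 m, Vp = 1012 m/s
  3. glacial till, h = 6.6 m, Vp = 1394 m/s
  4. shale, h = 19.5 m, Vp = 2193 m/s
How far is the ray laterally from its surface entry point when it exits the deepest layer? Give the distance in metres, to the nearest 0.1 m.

39.0 m

Apply Snell's law at each interface; in layer i the horizontal offset is hᵢ·tan θᵢ.
Layer 1: θ = 11.80°; offset = 24.7·tan 11.80° = 5.160 m.
Layer 2: sin θ = 1012·sin 11.8°/556 = 0.3722, θ = 21.85°; offset = 8.3·tan 21.85° = 3.329 m.
Layer 3: sin θ = 1394·sin 11.8°/556 = 0.5127, θ = 30.84°; offset = 6.6·tan 30.84° = 3.941 m.
Layer 4: sin θ = 2193·sin 11.8°/556 = 0.8066, θ = 53.76°; offset = 19.5·tan 53.76° = 26.608 m.
Total horizontal offset = 39.038 m.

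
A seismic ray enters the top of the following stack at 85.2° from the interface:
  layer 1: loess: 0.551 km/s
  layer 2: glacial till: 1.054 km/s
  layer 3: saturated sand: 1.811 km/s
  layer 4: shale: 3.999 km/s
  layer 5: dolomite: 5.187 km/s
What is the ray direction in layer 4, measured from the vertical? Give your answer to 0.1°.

37.4°

From the normal: θ₁ = 90° − 85.2° = 4.8°.
Ray parameter p = sin 4.8° / 0.551 = 1.5187e-01 s/km.
sin θ_4 = p·V_4 = 1.5187e-01 × 3.999 = 0.6073.
θ_4 = arcsin 0.6073 = 37.40°.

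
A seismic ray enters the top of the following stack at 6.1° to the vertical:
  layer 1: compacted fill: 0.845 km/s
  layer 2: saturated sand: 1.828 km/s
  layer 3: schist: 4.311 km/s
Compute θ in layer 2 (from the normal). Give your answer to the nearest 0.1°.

Snell's law across each interface conserves sin θ / V, so sin θ_2 = V_2·sin θ₁/V₁.
sin θ_2 = 1.828 × sin 6.1° / 0.845 = 0.2299.
θ_2 = arcsin 0.2299 = 13.29°.

13.3°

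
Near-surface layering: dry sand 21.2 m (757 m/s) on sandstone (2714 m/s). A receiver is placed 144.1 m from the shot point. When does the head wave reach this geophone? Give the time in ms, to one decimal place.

t = x/V₂ + 2h·√(V₂²−V₁²)/(V₁V₂).
√(V₂²−V₁²) = √(2714²−757²) = 2606.3 m/s; delay term = 2·21.2·2606.3/(757·2714) = 0.05379 s.
t = 144.1/2714 + 0.05379 = 0.10688 s.

106.9 ms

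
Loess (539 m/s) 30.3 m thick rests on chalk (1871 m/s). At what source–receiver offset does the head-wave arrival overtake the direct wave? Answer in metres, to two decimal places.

81.51 m

x_cross = 2h·√((V₂+V₁)/(V₂−V₁)).
(V₂+V₁)/(V₂−V₁) = (1871+539)/(1871−539) = 1.8093; √ = 1.3451.
x_cross = 2·30.3·1.3451 = 81.51 m.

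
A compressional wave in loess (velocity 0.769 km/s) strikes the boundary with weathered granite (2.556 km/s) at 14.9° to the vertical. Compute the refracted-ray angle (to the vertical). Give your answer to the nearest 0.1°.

58.7°

sin θ₁/V₁ = sin θ₂/V₂ ⇒ sin θ₂ = 2.556·sin 14.9°/0.769 = 2.556·0.2571/0.769 = 0.8547.
θ₂ = sin⁻¹(0.8547) = 58.72° (from vertical).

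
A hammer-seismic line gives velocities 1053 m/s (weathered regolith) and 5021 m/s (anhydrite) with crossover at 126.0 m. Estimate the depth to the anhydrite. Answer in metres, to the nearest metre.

51 m

x_cross = 2h·√((V₂+V₁)/(V₂−V₁)) → h = x_cross / (2·√((V₂+V₁)/(V₂−V₁))).
√((V₂+V₁)/(V₂−V₁)) = √((5021+1053)/(5021−1053)) = 1.2372.
h = 126.0 / (2·1.2372) = 50.92 m.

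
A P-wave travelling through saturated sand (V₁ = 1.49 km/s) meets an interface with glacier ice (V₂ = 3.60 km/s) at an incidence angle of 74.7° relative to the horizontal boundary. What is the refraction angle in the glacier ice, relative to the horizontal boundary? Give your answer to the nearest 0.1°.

50.4°

Convert to the normal: θ₁ = 90° − 74.7° = 15.3°.
sin θ₁/V₁ = sin θ₂/V₂ ⇒ sin θ₂ = 3.60·sin 15.3°/1.49 = 3.60·0.2639/1.49 = 0.6375.
θ₂ = sin⁻¹(0.6375) = 39.61° (from vertical).
From the interface: 90° − 39.61° = 50.39°.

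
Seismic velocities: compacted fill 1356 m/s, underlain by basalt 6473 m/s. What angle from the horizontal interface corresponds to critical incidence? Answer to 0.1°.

77.9°

At critical incidence the refracted ray runs along the interface (θ₂ = 90°), so sin θ_c = V₁/V₂.
θ_c = arcsin(1356/6473) = arcsin 0.2095 = 12.09°.
Measured from the interface: 90° − 12.09° = 77.91°.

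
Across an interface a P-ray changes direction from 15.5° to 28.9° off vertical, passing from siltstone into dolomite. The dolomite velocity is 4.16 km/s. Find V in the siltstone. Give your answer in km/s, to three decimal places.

2.300 km/s

Snell's law: sin 15.5°/V₁ = sin 28.9°/V₂.
V₁ = V₂·sin 15.5°/sin 28.9° = 4.16 × 0.5530 = 2.300 km/s.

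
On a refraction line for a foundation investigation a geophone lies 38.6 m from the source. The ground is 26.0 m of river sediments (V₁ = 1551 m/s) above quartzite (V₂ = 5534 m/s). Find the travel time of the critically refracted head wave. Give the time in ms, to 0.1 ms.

t = x/V₂ + 2h·√(V₂²−V₁²)/(V₁V₂).
√(V₂²−V₁²) = √(5534²−1551²) = 5312.2 m/s; delay term = 2·26.0·5312.2/(1551·5534) = 0.03218 s.
t = 38.6/5534 + 0.03218 = 0.03916 s.

39.2 ms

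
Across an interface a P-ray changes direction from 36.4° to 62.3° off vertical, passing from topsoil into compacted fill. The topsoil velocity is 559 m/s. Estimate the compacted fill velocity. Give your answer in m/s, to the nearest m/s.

sin 36.4° = 0.5934; sin 62.3° = 0.8854.
V₂ = V₁·(sin θ₂/sin θ₁) = 559·(0.8854/0.5934) = 834.04 m/s.

834 m/s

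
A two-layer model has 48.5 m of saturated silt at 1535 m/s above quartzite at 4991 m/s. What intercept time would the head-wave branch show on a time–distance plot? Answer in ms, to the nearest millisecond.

tᵢ = 2h·√(V₂²−V₁²)/(V₁V₂).
√(V₂²−V₁²) = √(4991²−1535²) = 4749.1 m/s.
tᵢ = 2·48.5·4749.1/(1535·4991) = 0.06013 s.

60 ms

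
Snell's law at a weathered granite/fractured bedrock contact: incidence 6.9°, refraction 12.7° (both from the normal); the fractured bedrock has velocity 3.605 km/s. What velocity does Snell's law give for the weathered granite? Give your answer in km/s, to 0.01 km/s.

1.97 km/s

sin 6.9° = 0.1201; sin 12.7° = 0.2198.
V₁ = V₂·(sin θ₁/sin θ₂) = 3.605·(0.1201/0.2198) = 1.97 km/s.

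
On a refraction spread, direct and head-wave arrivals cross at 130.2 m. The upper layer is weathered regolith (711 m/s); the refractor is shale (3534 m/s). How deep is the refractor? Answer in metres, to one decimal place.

53.1 m

h = (x_cross/2)·√((V₂−V₁)/(V₂+V₁)).
(V₂−V₁)/(V₂+V₁) = (3534−711)/(3534+711) = 0.6650; √ = 0.8155.
h = (130.2/2)·0.8155 = 53.09 m.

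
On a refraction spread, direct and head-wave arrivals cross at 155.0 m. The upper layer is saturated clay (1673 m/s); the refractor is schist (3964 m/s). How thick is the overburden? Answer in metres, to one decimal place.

h = (x_cross/2)·√((V₂−V₁)/(V₂+V₁)).
(V₂−V₁)/(V₂+V₁) = (3964−1673)/(3964+1673) = 0.4064; √ = 0.6375.
h = (155.0/2)·0.6375 = 49.41 m.

49.4 m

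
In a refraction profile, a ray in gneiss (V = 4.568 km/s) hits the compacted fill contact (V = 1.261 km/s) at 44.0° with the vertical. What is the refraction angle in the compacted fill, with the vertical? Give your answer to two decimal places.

sin θ₁/V₁ = sin θ₂/V₂ ⇒ sin θ₂ = 1.261·sin 44.0°/4.568 = 1.261·0.6947/4.568 = 0.1918.
θ₂ = arcsin 0.1918 = 11.06° from the normal.

11.06°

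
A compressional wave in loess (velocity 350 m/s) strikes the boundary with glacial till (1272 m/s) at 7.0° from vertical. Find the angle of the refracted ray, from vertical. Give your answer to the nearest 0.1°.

26.3°

Snell's law: sin θ₂ = (V₂/V₁)·sin θ₁ = (1272/350)·sin 7.0° = 0.4429.
θ₂ = arcsin 0.4429 = 26.29° from the normal.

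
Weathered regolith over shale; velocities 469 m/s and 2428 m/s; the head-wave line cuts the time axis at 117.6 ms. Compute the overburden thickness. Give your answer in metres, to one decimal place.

θ_c = arcsin(469/2428) = 11.14°; cos θ_c = 0.9812.
tᵢ = 2h cos θ_c/V₁ ⇒ h = tᵢ·V₁/(2 cos θ_c) = 0.1176·469/(2·0.9812) = 28.11 m.

28.1 m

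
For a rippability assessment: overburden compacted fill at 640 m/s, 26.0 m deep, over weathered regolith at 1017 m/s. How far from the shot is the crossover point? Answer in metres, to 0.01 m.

109.02 m

x_cross = 2h·√((V₂+V₁)/(V₂−V₁)).
(V₂+V₁)/(V₂−V₁) = (1017+640)/(1017−640) = 4.3952; √ = 2.0965.
x_cross = 2·26.0·2.0965 = 109.02 m.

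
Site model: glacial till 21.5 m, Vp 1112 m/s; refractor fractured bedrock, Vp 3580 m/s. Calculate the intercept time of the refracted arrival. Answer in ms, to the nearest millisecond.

37 ms

θ_c = arcsin(V₁/V₂) = arcsin(1112/3580) = 18.10°; cos θ_c = 0.9505.
tᵢ = 2h·cos θ_c / V₁ = 2·21.5·0.9505 / 1112 = 0.03676 s.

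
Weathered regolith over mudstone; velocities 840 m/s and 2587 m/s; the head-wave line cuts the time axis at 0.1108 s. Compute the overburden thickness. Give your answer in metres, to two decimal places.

49.20 m

h = tᵢ·V₁·V₂ / (2·√(V₂²−V₁²)).
√(V₂²−V₁²) = √(2587² − 840²) = 2446.8 m/s.
h = 0.1108 s × 840 × 2587 / (2 × 2446.8) = 49.20 m.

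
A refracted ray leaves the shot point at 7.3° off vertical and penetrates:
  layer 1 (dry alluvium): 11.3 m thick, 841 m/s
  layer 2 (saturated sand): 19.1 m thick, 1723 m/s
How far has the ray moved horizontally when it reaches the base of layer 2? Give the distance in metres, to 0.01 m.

6.60 m

Apply Snell's law at each interface; in layer i the horizontal offset is hᵢ·tan θᵢ.
Layer 1: θ = 7.30°; offset = 11.3·tan 7.30° = 1.4476 m.
Layer 2: sin θ = 1723·sin 7.3°/841 = 0.2603, θ = 15.09°; offset = 19.1·tan 15.09° = 5.1497 m.
Summing the layer offsets gives 6.5973 m.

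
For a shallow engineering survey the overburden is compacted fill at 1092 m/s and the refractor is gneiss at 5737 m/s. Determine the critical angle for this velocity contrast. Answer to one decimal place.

11.0°

Critical incidence: sin θ_c = V₁/V₂ = 1092/5737 = 0.1903.
θ_c = arcsin 0.1903 = 10.97°.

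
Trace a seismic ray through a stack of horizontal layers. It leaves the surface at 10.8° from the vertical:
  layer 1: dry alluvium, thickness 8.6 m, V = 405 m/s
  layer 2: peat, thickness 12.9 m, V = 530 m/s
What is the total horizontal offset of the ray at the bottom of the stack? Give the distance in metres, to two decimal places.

Ray parameter p = sin 10.8° / 405 m/s = 4.6267e-04 s/m.
Layer 1: θ = 10.80°; offset = 8.6·tan 10.80° = 1.6405 m.
Layer 2: sin θ = p·530 = 0.2452 → θ = 14.19°; offset = 12.9·tan 14.19° = 3.2629 m.
Total horizontal offset = 4.9034 m.

4.90 m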